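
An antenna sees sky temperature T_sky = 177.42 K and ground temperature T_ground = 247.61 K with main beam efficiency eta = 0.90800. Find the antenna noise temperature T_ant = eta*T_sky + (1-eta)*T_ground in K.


T_ant = 0.90800 * 177.42 + (1 - 0.90800) * 247.61 = 183.9 K

183.9 K


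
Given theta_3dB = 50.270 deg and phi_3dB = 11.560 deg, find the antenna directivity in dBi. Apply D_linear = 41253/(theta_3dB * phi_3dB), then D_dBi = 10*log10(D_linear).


D_linear = 41253 / (50.270 * 11.560) = 70.98863
D_dBi = 10 * log10(70.98863) = 18.51 dBi

18.51 dBi


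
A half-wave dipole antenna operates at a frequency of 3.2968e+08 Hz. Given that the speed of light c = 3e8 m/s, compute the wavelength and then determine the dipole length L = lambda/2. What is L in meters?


lambda = c / f = 3.0000e+08 / 3.2968e+08 = 0.9099733 m
L = lambda / 2 = 0.9099733 / 2 = 0.4550 m

0.4550 m


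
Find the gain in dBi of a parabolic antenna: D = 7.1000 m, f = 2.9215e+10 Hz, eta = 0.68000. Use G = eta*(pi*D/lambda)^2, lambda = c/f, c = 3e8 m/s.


lambda = c / f = 3.0000e+08 / 2.9215e+10 = 0.01026870 m
G_linear = 0.68000 * (pi * 7.1000 / 0.01026870)^2 = 3.208444e+06
G_dBi = 10 * log10(3.208444e+06) = 65.06 dBi

65.06 dBi


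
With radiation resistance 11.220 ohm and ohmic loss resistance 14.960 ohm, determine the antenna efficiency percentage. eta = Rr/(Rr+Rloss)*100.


eta = 11.220 / (11.220 + 14.960) * 100 = 42.86%

42.86%


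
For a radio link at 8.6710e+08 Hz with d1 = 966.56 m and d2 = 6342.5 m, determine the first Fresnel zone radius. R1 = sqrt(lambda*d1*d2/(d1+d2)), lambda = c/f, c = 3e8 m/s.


lambda = c / f = 3.0000e+08 / 8.6710e+08 = 0.3459809 m
R1 = sqrt(0.3459809 * 966.56 * 6342.5 / (966.56 + 6342.5)) = 17.03 m

17.03 m


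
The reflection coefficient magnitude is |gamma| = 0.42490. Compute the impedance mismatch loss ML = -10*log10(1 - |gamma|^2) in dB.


ML = -10 * log10(1 - 0.42490^2) = -10 * log10(0.81945999) = 0.8647 dB

0.8647 dB


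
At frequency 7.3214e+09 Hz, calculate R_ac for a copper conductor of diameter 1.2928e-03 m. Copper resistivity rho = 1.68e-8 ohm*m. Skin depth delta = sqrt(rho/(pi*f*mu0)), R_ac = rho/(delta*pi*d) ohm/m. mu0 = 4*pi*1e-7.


delta = sqrt(1.68e-8 / (pi * 7.3214e+09 * 4*pi*1e-7)) = 7.623909e-07 m
R_ac = 1.68e-8 / (7.623909e-07 * pi * 1.2928e-03) = 5.426 ohm/m

5.426 ohm/m


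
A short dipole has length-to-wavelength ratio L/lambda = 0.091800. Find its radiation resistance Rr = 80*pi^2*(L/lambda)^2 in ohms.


Rr = 80 * pi^2 * (0.091800)^2 = 80 * 9.869604 * 8.427240e-03 = 6.654 ohm

6.654 ohm


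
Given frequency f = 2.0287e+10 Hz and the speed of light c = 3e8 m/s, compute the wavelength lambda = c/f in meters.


lambda = c / f = 3.0000e+08 / 2.0287e+10 = 0.01479 m

0.01479 m


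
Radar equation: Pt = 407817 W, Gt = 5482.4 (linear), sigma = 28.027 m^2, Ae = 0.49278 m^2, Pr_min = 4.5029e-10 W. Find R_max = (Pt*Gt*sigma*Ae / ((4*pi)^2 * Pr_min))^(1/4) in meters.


R^4 = 407817*5482.4*28.027*0.49278 / ((4*pi)^2 * 4.5029e-10) = 4.342639e+17
R_max = 4.342639e+17^0.25 = 25671 m

25671 m


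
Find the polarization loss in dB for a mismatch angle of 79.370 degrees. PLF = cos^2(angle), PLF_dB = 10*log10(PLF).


PLF_linear = cos^2(79.370 deg) = 0.03402770
PLF_dB = 10 * log10(0.03402770) = -14.68 dB

-14.68 dB


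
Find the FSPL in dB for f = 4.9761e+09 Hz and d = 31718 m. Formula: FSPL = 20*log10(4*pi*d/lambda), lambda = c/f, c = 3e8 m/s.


lambda = c / f = 3.0000e+08 / 4.9761e+09 = 0.06028818 m
FSPL = 20 * log10(4*pi*31718/0.06028818) = 136.4 dB

136.4 dB


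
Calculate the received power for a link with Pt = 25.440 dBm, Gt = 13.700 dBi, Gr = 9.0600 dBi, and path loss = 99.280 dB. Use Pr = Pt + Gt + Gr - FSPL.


Pr = 25.440 + 13.700 + 9.0600 - 99.280 = -51.08 dBm

-51.08 dBm


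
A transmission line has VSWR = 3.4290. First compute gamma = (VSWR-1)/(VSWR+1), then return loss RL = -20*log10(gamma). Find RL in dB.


gamma = (3.4290 - 1) / (3.4290 + 1) = 0.5484308
RL = -20 * log10(0.5484308) = 5.218 dB

5.218 dB


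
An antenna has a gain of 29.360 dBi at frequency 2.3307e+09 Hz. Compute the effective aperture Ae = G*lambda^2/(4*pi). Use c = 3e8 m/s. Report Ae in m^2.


lambda = c / f = 3.0000e+08 / 2.3307e+09 = 0.1287167 m
G_linear = 10^(29.360/10) = 862.9785
Ae = G_linear * lambda^2 / (4*pi) = 862.9785 * 0.1287167^2 / (4*pi) = 1.138 m^2

1.138 m^2


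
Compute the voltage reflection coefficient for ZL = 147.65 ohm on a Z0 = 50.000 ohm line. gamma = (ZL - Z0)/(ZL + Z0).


gamma = (147.65 - 50.000) / (147.65 + 50.000) = 0.4941

0.4941


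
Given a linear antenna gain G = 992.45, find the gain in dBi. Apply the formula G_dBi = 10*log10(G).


G_dBi = 10 * log10(992.45) = 29.97 dBi

29.97 dBi


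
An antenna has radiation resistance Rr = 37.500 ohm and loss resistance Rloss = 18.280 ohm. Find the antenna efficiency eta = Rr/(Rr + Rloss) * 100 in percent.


eta = 37.500 / (37.500 + 18.280) * 100 = 67.23%

67.23%


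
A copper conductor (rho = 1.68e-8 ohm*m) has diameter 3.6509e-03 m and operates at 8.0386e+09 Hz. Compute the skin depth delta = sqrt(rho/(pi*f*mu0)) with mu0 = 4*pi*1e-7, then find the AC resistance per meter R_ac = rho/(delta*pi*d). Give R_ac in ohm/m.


delta = sqrt(1.68e-8 / (pi * 8.0386e+09 * 4*pi*1e-7)) = 7.275864e-07 m
R_ac = 1.68e-8 / (7.275864e-07 * pi * 3.6509e-03) = 2.013 ohm/m

2.013 ohm/m


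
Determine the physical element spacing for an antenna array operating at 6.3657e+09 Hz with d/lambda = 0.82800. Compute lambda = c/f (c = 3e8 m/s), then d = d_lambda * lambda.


lambda = c / f = 3.0000e+08 / 6.3657e+09 = 0.04712757 m
d = 0.82800 * 0.04712757 = 0.03902 m

0.03902 m


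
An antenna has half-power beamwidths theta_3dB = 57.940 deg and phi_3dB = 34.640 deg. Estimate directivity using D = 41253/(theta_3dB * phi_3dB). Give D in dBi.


D_linear = 41253 / (57.940 * 34.640) = 20.55413
D_dBi = 10 * log10(20.55413) = 13.13 dBi

13.13 dBi


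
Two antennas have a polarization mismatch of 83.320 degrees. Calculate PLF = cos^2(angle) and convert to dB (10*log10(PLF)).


PLF_linear = cos^2(83.320 deg) = 0.01353128
PLF_dB = 10 * log10(0.01353128) = -18.69 dB

-18.69 dB


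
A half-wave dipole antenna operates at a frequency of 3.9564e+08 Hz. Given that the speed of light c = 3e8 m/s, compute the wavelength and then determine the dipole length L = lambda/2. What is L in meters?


lambda = c / f = 3.0000e+08 / 3.9564e+08 = 0.7582651 m
L = lambda / 2 = 0.7582651 / 2 = 0.3791 m

0.3791 m


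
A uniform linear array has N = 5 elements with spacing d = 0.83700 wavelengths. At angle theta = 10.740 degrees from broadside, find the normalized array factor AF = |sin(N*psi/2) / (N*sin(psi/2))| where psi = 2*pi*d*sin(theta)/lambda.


psi = 2*pi*0.83700*sin(10.740 deg) = 0.9800330 rad
AF = |sin(5*0.9800330/2) / (5*sin(0.9800330/2))| = 0.2710

0.2710


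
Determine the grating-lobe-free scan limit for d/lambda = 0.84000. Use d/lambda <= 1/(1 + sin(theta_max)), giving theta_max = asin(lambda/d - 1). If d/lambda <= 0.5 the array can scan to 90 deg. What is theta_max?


lambda/d - 1 = 1/0.84000 - 1 = 0.1904762
theta_max = asin(0.1904762) = 10.98 deg

10.98 deg


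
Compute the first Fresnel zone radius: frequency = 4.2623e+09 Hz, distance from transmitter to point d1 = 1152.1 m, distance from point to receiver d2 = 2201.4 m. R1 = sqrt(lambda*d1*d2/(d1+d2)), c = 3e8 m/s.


lambda = c / f = 3.0000e+08 / 4.2623e+09 = 0.07038453 m
R1 = sqrt(0.07038453 * 1152.1 * 2201.4 / (1152.1 + 2201.4)) = 7.296 m

7.296 m


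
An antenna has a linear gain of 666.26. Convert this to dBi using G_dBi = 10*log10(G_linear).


G_dBi = 10 * log10(666.26) = 28.24 dBi

28.24 dBi


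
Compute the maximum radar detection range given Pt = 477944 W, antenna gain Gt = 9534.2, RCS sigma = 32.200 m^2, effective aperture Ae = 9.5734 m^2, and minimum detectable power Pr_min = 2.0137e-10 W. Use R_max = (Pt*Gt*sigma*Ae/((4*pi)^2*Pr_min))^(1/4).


R^4 = 477944*9534.2*32.200*9.5734 / ((4*pi)^2 * 2.0137e-10) = 4.417422e+19
R_max = 4.417422e+19^0.25 = 81525 m

81525 m


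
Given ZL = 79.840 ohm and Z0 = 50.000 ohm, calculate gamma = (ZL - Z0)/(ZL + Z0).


gamma = (79.840 - 50.000) / (79.840 + 50.000) = 0.2298

0.2298


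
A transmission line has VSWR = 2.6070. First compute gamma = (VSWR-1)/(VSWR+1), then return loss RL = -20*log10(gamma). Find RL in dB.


gamma = (2.6070 - 1) / (2.6070 + 1) = 0.4455226
RL = -20 * log10(0.4455226) = 7.023 dB

7.023 dB


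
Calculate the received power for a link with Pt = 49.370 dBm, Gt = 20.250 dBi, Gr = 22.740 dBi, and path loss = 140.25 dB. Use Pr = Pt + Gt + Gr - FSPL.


Pr = 49.370 + 20.250 + 22.740 - 140.25 = -47.89 dBm

-47.89 dBm


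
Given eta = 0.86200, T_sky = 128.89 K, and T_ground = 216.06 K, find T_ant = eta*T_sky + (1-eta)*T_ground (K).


T_ant = 0.86200 * 128.89 + (1 - 0.86200) * 216.06 = 140.9 K

140.9 K


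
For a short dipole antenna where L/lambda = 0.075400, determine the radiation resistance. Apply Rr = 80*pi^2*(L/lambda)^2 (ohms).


Rr = 80 * pi^2 * (0.075400)^2 = 80 * 9.869604 * 5.685160e-03 = 4.489 ohm

4.489 ohm


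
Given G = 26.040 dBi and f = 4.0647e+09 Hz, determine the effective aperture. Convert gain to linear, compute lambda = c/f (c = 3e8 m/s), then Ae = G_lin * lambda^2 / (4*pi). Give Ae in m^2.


lambda = c / f = 3.0000e+08 / 4.0647e+09 = 0.07380618 m
G_linear = 10^(26.040/10) = 401.7908
Ae = G_linear * lambda^2 / (4*pi) = 401.7908 * 0.07380618^2 / (4*pi) = 0.1742 m^2

0.1742 m^2


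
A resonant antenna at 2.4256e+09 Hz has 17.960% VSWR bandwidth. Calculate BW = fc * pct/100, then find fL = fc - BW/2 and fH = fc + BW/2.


BW = 2.4256e+09 * 17.960/100 = 4.356378e+08 Hz
fL = 2.4256e+09 - 4.356378e+08/2 = 2.208e+09 Hz
fH = 2.4256e+09 + 4.356378e+08/2 = 2.643e+09 Hz

BW=4.356e+08 Hz, fL=2.208e+09 Hz, fH=2.643e+09 Hz


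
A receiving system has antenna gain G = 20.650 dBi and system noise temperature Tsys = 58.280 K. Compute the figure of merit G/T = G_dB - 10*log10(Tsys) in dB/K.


G/T = 20.650 - 10*log10(58.280) = 20.650 - 17.65520 = 2.995 dB/K

2.995 dB/K


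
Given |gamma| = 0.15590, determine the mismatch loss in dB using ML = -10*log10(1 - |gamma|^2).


ML = -10 * log10(1 - 0.15590^2) = -10 * log10(0.97569519) = 0.1069 dB

0.1069 dB


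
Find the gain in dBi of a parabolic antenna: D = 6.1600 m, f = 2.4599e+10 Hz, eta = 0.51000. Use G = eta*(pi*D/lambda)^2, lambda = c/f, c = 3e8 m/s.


lambda = c / f = 3.0000e+08 / 2.4599e+10 = 0.01219562 m
G_linear = 0.51000 * (pi * 6.1600 / 0.01219562)^2 = 1.284173e+06
G_dBi = 10 * log10(1.284173e+06) = 61.09 dBi

61.09 dBi


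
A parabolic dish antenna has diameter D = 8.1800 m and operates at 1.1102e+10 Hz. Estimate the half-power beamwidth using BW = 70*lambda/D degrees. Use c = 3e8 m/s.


lambda = c / f = 3.0000e+08 / 1.1102e+10 = 0.02702216 m
BW = 70 * 0.02702216 / 8.1800 = 0.2312 deg

0.2312 deg


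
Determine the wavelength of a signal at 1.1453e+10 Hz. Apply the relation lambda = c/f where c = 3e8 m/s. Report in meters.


lambda = c / f = 3.0000e+08 / 1.1453e+10 = 0.02619 m

0.02619 m


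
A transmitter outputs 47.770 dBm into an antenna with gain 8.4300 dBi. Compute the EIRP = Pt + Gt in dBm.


EIRP = Pt + Gt = 47.770 + 8.4300 = 56.20 dBm

56.20 dBm


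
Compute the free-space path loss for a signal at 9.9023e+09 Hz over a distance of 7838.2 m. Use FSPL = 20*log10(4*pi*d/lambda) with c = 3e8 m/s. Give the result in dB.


lambda = c / f = 3.0000e+08 / 9.9023e+09 = 0.03029599 m
FSPL = 20 * log10(4*pi*7838.2/0.03029599) = 130.2 dB

130.2 dB


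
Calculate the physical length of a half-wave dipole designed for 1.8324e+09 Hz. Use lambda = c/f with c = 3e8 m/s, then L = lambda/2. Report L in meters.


lambda = c / f = 3.0000e+08 / 1.8324e+09 = 0.1637197 m
L = lambda / 2 = 0.1637197 / 2 = 0.08186 m

0.08186 m


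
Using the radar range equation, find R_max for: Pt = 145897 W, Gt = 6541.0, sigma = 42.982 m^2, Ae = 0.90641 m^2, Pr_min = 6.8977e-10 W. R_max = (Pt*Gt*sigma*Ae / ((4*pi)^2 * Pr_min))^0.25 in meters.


R^4 = 145897*6541.0*42.982*0.90641 / ((4*pi)^2 * 6.8977e-10) = 3.413326e+17
R_max = 3.413326e+17^0.25 = 24171 m

24171 m


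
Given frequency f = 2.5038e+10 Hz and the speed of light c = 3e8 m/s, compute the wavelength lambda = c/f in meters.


lambda = c / f = 3.0000e+08 / 2.5038e+10 = 0.01198 m

0.01198 m


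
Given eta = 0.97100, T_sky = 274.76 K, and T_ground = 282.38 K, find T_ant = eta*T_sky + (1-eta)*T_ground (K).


T_ant = 0.97100 * 274.76 + (1 - 0.97100) * 282.38 = 275.0 K

275.0 K


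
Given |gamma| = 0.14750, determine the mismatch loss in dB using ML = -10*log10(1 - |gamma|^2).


ML = -10 * log10(1 - 0.14750^2) = -10 * log10(0.97824375) = 0.09553 dB

0.09553 dB


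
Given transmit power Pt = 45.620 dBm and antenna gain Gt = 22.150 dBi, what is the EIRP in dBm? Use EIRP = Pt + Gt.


EIRP = Pt + Gt = 45.620 + 22.150 = 67.77 dBm

67.77 dBm


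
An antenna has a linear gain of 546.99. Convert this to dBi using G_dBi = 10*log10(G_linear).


G_dBi = 10 * log10(546.99) = 27.38 dBi

27.38 dBi


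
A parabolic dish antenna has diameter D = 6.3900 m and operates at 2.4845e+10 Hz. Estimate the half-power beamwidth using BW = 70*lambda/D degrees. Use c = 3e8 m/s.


lambda = c / f = 3.0000e+08 / 2.4845e+10 = 0.01207486 m
BW = 70 * 0.01207486 / 6.3900 = 0.1323 deg

0.1323 deg


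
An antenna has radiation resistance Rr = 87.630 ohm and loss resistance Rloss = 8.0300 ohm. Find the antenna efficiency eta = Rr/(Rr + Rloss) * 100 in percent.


eta = 87.630 / (87.630 + 8.0300) * 100 = 91.61%

91.61%


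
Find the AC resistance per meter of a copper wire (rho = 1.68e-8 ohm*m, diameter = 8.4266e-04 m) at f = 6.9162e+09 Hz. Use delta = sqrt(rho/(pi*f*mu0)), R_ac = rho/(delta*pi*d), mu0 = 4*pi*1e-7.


delta = sqrt(1.68e-8 / (pi * 6.9162e+09 * 4*pi*1e-7)) = 7.844062e-07 m
R_ac = 1.68e-8 / (7.844062e-07 * pi * 8.4266e-04) = 8.090 ohm/m

8.090 ohm/m


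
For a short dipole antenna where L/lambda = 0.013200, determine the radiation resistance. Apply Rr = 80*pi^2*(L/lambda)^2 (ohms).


Rr = 80 * pi^2 * (0.013200)^2 = 80 * 9.869604 * 1.742400e-04 = 0.1376 ohm

0.1376 ohm


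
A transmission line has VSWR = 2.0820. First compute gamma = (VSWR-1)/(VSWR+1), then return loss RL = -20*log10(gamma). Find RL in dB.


gamma = (2.0820 - 1) / (2.0820 + 1) = 0.3510707
RL = -20 * log10(0.3510707) = 9.092 dB

9.092 dB


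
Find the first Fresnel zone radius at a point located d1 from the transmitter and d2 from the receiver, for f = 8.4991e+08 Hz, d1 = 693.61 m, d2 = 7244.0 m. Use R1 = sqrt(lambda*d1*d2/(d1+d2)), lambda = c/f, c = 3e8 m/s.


lambda = c / f = 3.0000e+08 / 8.4991e+08 = 0.3529786 m
R1 = sqrt(0.3529786 * 693.61 * 7244.0 / (693.61 + 7244.0)) = 14.95 m

14.95 m


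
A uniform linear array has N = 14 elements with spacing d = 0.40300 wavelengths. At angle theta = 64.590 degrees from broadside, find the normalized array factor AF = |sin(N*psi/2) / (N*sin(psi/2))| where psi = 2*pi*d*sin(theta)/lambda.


psi = 2*pi*0.40300*sin(64.590 deg) = 2.287167 rad
AF = |sin(14*2.287167/2) / (14*sin(2.287167/2))| = 0.02336

0.02336


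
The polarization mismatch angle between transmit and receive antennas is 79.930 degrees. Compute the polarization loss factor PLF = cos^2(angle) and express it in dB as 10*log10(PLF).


PLF_linear = cos^2(79.930 deg) = 0.03057295
PLF_dB = 10 * log10(0.03057295) = -15.15 dB

-15.15 dB


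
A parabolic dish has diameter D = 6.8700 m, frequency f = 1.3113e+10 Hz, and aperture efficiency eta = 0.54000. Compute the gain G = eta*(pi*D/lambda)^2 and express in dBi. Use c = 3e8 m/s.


lambda = c / f = 3.0000e+08 / 1.3113e+10 = 0.02287806 m
G_linear = 0.54000 * (pi * 6.8700 / 0.02287806)^2 = 480583.2
G_dBi = 10 * log10(480583.2) = 56.82 dBi

56.82 dBi


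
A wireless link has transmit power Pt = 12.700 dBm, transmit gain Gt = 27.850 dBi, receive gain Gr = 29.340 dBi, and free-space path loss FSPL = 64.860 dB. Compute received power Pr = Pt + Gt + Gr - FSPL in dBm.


Pr = 12.700 + 27.850 + 29.340 - 64.860 = 5.03 dBm

5.03 dBm


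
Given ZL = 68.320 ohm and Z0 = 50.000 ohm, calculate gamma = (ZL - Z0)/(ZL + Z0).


gamma = (68.320 - 50.000) / (68.320 + 50.000) = 0.1548

0.1548


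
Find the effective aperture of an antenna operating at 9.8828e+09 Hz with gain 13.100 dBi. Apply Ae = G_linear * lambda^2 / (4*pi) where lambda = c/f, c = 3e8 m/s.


lambda = c / f = 3.0000e+08 / 9.8828e+09 = 0.03035577 m
G_linear = 10^(13.100/10) = 20.41738
Ae = G_linear * lambda^2 / (4*pi) = 20.41738 * 0.03035577^2 / (4*pi) = 1.497e-03 m^2

1.497e-03 m^2


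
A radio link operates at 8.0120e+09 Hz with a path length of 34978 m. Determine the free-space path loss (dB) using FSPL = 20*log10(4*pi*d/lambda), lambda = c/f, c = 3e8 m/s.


lambda = c / f = 3.0000e+08 / 8.0120e+09 = 0.03744383 m
FSPL = 20 * log10(4*pi*34978/0.03744383) = 141.4 dB

141.4 dB


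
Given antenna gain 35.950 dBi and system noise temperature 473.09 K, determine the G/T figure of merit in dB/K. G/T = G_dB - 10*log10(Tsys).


G/T = 35.950 - 10*log10(473.09) = 35.950 - 26.74944 = 9.201 dB/K

9.201 dB/K


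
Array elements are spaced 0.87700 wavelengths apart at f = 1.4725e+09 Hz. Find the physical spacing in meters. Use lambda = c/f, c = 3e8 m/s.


lambda = c / f = 3.0000e+08 / 1.4725e+09 = 0.2037351 m
d = 0.87700 * 0.2037351 = 0.1787 m

0.1787 m


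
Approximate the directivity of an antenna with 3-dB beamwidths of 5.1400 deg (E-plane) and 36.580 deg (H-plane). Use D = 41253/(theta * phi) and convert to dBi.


D_linear = 41253 / (5.1400 * 36.580) = 219.4061
D_dBi = 10 * log10(219.4061) = 23.41 dBi

23.41 dBi


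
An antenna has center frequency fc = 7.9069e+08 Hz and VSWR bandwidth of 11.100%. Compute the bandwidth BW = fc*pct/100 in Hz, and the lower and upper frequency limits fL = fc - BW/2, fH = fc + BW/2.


BW = 7.9069e+08 * 11.100/100 = 8.776659e+07 Hz
fL = 7.9069e+08 - 8.776659e+07/2 = 7.468e+08 Hz
fH = 7.9069e+08 + 8.776659e+07/2 = 8.346e+08 Hz

BW=8.777e+07 Hz, fL=7.468e+08 Hz, fH=8.346e+08 Hz


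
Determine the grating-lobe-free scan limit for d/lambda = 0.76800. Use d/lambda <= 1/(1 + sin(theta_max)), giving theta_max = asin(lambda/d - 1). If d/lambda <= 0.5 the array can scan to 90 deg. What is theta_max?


lambda/d - 1 = 1/0.76800 - 1 = 0.3020833
theta_max = asin(0.3020833) = 17.58 deg

17.58 deg


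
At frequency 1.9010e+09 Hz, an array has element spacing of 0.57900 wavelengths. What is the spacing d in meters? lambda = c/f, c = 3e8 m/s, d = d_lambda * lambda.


lambda = c / f = 3.0000e+08 / 1.9010e+09 = 0.1578117 m
d = 0.57900 * 0.1578117 = 0.09137 m

0.09137 m


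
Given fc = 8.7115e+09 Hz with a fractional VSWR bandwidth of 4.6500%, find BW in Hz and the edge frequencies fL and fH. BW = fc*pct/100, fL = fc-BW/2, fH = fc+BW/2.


BW = 8.7115e+09 * 4.6500/100 = 4.050848e+08 Hz
fL = 8.7115e+09 - 4.050848e+08/2 = 8.509e+09 Hz
fH = 8.7115e+09 + 4.050848e+08/2 = 8.914e+09 Hz

BW=4.051e+08 Hz, fL=8.509e+09 Hz, fH=8.914e+09 Hz


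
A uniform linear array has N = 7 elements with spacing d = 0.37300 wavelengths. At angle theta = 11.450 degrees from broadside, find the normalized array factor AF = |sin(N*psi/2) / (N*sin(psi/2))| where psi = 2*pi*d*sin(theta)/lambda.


psi = 2*pi*0.37300*sin(11.450 deg) = 0.4652400 rad
AF = |sin(7*0.4652400/2) / (7*sin(0.4652400/2))| = 0.6187

0.6187


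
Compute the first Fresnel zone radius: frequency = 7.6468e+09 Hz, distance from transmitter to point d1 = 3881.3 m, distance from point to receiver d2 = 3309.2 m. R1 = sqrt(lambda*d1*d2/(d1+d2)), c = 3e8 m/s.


lambda = c / f = 3.0000e+08 / 7.6468e+09 = 0.03923210 m
R1 = sqrt(0.03923210 * 3881.3 * 3309.2 / (3881.3 + 3309.2)) = 8.371 m

8.371 m


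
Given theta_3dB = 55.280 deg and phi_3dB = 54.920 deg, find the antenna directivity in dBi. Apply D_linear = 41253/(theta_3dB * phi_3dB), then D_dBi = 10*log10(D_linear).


D_linear = 41253 / (55.280 * 54.920) = 13.58804
D_dBi = 10 * log10(13.58804) = 11.33 dBi

11.33 dBi


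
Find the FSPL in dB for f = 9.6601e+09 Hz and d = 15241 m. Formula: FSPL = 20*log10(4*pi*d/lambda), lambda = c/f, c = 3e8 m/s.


lambda = c / f = 3.0000e+08 / 9.6601e+09 = 0.03105558 m
FSPL = 20 * log10(4*pi*15241/0.03105558) = 135.8 dB

135.8 dB


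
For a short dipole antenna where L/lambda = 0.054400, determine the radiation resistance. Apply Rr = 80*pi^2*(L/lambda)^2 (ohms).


Rr = 80 * pi^2 * (0.054400)^2 = 80 * 9.869604 * 2.959360e-03 = 2.337 ohm

2.337 ohm


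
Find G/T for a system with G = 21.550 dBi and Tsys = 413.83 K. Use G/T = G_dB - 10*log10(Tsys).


G/T = 21.550 - 10*log10(413.83) = 21.550 - 26.16822 = -4.618 dB/K

-4.618 dB/K


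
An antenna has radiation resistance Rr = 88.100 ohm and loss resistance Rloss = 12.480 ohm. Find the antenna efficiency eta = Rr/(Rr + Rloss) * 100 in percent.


eta = 88.100 / (88.100 + 12.480) * 100 = 87.59%

87.59%


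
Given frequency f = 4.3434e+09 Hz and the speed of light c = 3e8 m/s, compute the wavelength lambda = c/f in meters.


lambda = c / f = 3.0000e+08 / 4.3434e+09 = 0.06907 m

0.06907 m


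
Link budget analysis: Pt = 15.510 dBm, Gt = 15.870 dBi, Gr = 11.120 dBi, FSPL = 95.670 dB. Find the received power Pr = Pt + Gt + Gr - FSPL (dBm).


Pr = 15.510 + 15.870 + 11.120 - 95.670 = -53.17 dBm

-53.17 dBm


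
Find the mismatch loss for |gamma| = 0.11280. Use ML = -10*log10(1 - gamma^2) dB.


ML = -10 * log10(1 - 0.11280^2) = -10 * log10(0.98727616) = 0.05561 dB

0.05561 dB


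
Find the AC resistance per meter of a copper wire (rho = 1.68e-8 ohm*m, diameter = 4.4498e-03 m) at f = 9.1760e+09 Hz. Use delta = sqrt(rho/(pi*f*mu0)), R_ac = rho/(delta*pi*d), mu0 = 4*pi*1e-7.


delta = sqrt(1.68e-8 / (pi * 9.1760e+09 * 4*pi*1e-7)) = 6.810015e-07 m
R_ac = 1.68e-8 / (6.810015e-07 * pi * 4.4498e-03) = 1.765 ohm/m

1.765 ohm/m


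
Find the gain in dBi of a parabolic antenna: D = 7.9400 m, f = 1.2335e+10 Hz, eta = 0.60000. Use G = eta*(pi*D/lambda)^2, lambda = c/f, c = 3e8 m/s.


lambda = c / f = 3.0000e+08 / 1.2335e+10 = 0.02432104 m
G_linear = 0.60000 * (pi * 7.9400 / 0.02432104)^2 = 631142.9
G_dBi = 10 * log10(631142.9) = 58.00 dBi

58.00 dBi


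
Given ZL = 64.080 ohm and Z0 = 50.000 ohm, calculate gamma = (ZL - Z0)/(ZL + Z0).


gamma = (64.080 - 50.000) / (64.080 + 50.000) = 0.1234

0.1234


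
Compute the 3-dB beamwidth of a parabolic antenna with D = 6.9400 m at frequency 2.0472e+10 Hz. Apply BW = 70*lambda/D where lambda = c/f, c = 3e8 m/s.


lambda = c / f = 3.0000e+08 / 2.0472e+10 = 0.01465416 m
BW = 70 * 0.01465416 / 6.9400 = 0.1478 deg

0.1478 deg


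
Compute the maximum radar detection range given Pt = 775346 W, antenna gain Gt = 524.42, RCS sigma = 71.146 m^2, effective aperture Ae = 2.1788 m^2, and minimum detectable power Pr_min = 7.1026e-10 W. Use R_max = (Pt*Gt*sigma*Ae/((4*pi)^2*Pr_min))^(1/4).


R^4 = 775346*524.42*71.146*2.1788 / ((4*pi)^2 * 7.1026e-10) = 5.619602e+17
R_max = 5.619602e+17^0.25 = 27380 m

27380 m


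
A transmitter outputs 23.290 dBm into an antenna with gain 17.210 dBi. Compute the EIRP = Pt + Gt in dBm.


EIRP = Pt + Gt = 23.290 + 17.210 = 40.50 dBm

40.50 dBm


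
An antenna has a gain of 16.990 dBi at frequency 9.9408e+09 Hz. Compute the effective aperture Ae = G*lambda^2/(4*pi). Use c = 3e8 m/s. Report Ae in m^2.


lambda = c / f = 3.0000e+08 / 9.9408e+09 = 0.03017866 m
G_linear = 10^(16.990/10) = 50.00345
Ae = G_linear * lambda^2 / (4*pi) = 50.00345 * 0.03017866^2 / (4*pi) = 3.624e-03 m^2

3.624e-03 m^2


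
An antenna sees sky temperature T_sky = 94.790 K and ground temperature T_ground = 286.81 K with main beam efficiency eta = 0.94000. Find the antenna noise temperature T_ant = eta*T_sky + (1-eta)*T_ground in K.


T_ant = 0.94000 * 94.790 + (1 - 0.94000) * 286.81 = 106.3 K

106.3 K


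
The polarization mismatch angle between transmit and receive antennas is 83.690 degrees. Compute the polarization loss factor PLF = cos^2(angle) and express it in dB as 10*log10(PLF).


PLF_linear = cos^2(83.690 deg) = 0.01207972
PLF_dB = 10 * log10(0.01207972) = -19.18 dB

-19.18 dB


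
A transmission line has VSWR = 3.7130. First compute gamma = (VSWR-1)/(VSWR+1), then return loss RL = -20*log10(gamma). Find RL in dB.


gamma = (3.7130 - 1) / (3.7130 + 1) = 0.5756418
RL = -20 * log10(0.5756418) = 4.797 dB

4.797 dB


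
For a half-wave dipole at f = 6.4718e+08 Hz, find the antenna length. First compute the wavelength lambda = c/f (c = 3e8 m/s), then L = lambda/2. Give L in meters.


lambda = c / f = 3.0000e+08 / 6.4718e+08 = 0.4635496 m
L = lambda / 2 = 0.4635496 / 2 = 0.2318 m

0.2318 m


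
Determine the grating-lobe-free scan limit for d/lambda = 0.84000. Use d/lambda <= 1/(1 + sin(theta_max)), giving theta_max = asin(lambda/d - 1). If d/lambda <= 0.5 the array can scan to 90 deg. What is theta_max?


lambda/d - 1 = 1/0.84000 - 1 = 0.1904762
theta_max = asin(0.1904762) = 10.98 deg

10.98 deg


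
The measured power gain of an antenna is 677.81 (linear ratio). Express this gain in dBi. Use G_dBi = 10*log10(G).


G_dBi = 10 * log10(677.81) = 28.31 dBi

28.31 dBi


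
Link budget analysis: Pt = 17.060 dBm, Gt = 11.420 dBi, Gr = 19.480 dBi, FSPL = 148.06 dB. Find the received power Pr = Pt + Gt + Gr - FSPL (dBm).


Pr = 17.060 + 11.420 + 19.480 - 148.06 = -100.10 dBm

-100.10 dBm


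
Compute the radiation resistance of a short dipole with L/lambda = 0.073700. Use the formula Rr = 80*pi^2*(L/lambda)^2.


Rr = 80 * pi^2 * (0.073700)^2 = 80 * 9.869604 * 5.431690e-03 = 4.289 ohm

4.289 ohm


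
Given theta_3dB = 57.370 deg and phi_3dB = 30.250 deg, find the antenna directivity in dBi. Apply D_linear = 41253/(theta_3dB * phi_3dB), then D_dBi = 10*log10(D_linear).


D_linear = 41253 / (57.370 * 30.250) = 23.77088
D_dBi = 10 * log10(23.77088) = 13.76 dBi

13.76 dBi


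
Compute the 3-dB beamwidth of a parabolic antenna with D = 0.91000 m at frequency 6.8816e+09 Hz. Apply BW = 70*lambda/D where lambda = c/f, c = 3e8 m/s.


lambda = c / f = 3.0000e+08 / 6.8816e+09 = 0.04359451 m
BW = 70 * 0.04359451 / 0.91000 = 3.353 deg

3.353 deg


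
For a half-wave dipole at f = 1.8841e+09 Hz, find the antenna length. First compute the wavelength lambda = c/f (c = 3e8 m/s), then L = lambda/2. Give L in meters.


lambda = c / f = 3.0000e+08 / 1.8841e+09 = 0.1592272 m
L = lambda / 2 = 0.1592272 / 2 = 0.07961 m

0.07961 m


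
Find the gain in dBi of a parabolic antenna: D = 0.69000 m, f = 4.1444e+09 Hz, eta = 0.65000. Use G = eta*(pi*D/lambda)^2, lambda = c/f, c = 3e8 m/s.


lambda = c / f = 3.0000e+08 / 4.1444e+09 = 0.07238684 m
G_linear = 0.65000 * (pi * 0.69000 / 0.07238684)^2 = 582.8973
G_dBi = 10 * log10(582.8973) = 27.66 dBi

27.66 dBi


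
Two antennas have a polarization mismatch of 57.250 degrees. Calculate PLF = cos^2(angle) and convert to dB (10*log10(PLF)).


PLF_linear = cos^2(57.250 deg) = 0.2926534
PLF_dB = 10 * log10(0.2926534) = -5.336 dB

-5.336 dB


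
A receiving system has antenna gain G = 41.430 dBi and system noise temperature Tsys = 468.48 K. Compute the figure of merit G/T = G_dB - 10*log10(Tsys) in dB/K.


G/T = 41.430 - 10*log10(468.48) = 41.430 - 26.70691 = 14.72 dB/K

14.72 dB/K


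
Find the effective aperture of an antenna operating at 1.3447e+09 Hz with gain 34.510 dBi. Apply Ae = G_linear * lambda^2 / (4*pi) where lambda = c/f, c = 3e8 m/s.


lambda = c / f = 3.0000e+08 / 1.3447e+09 = 0.2230981 m
G_linear = 10^(34.510/10) = 2824.880
Ae = G_linear * lambda^2 / (4*pi) = 2824.880 * 0.2230981^2 / (4*pi) = 11.19 m^2

11.19 m^2


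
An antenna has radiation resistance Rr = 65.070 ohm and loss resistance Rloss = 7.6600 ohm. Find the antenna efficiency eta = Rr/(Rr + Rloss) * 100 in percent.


eta = 65.070 / (65.070 + 7.6600) * 100 = 89.47%

89.47%


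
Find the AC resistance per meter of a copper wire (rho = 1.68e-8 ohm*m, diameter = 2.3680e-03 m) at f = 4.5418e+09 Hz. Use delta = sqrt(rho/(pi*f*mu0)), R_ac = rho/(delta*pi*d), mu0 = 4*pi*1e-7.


delta = sqrt(1.68e-8 / (pi * 4.5418e+09 * 4*pi*1e-7)) = 9.679675e-07 m
R_ac = 1.68e-8 / (9.679675e-07 * pi * 2.3680e-03) = 2.333 ohm/m

2.333 ohm/m


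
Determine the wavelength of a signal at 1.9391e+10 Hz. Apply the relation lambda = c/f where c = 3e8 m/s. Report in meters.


lambda = c / f = 3.0000e+08 / 1.9391e+10 = 0.01547 m

0.01547 m


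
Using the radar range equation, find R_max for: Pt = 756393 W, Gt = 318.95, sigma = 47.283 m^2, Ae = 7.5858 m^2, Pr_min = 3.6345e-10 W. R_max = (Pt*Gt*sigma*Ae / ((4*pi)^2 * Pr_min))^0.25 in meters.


R^4 = 756393*318.95*47.283*7.5858 / ((4*pi)^2 * 3.6345e-10) = 1.507690e+18
R_max = 1.507690e+18^0.25 = 35041 m

35041 m


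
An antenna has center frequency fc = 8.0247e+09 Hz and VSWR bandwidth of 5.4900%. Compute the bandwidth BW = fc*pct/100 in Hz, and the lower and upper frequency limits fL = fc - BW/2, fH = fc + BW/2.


BW = 8.0247e+09 * 5.4900/100 = 4.405560e+08 Hz
fL = 8.0247e+09 - 4.405560e+08/2 = 7.804e+09 Hz
fH = 8.0247e+09 + 4.405560e+08/2 = 8.245e+09 Hz

BW=4.406e+08 Hz, fL=7.804e+09 Hz, fH=8.245e+09 Hz


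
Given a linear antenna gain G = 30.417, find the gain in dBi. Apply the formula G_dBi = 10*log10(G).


G_dBi = 10 * log10(30.417) = 14.83 dBi

14.83 dBi


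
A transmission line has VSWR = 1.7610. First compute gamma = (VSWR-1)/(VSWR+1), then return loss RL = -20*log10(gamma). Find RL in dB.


gamma = (1.7610 - 1) / (1.7610 + 1) = 0.2756248
RL = -20 * log10(0.2756248) = 11.19 dB

11.19 dB


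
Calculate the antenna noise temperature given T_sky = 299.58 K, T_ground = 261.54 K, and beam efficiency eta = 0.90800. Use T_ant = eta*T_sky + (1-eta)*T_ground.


T_ant = 0.90800 * 299.58 + (1 - 0.90800) * 261.54 = 296.1 K

296.1 K


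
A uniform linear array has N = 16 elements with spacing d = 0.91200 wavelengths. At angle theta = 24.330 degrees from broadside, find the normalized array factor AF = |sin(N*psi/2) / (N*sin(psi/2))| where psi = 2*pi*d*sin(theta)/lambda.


psi = 2*pi*0.91200*sin(24.330 deg) = 2.360821 rad
AF = |sin(16*2.360821/2) / (16*sin(2.360821/2))| = 2.501e-03

2.501e-03


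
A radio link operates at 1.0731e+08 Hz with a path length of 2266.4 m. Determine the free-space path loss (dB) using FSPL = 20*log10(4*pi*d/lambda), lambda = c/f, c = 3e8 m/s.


lambda = c / f = 3.0000e+08 / 1.0731e+08 = 2.795639 m
FSPL = 20 * log10(4*pi*2266.4/2.795639) = 80.16 dB

80.16 dB


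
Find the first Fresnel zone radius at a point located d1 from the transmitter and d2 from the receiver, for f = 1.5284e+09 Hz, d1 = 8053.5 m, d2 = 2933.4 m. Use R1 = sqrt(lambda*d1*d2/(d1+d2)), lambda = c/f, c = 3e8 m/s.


lambda = c / f = 3.0000e+08 / 1.5284e+09 = 0.1962837 m
R1 = sqrt(0.1962837 * 8053.5 * 2933.4 / (8053.5 + 2933.4)) = 20.54 m

20.54 m


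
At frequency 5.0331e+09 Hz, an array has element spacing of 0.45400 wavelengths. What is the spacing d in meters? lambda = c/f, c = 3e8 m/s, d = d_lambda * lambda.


lambda = c / f = 3.0000e+08 / 5.0331e+09 = 0.05960541 m
d = 0.45400 * 0.05960541 = 0.02706 m

0.02706 m


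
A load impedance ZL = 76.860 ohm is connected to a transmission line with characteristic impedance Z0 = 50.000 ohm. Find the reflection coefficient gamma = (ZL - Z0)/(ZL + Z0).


gamma = (76.860 - 50.000) / (76.860 + 50.000) = 0.2117

0.2117


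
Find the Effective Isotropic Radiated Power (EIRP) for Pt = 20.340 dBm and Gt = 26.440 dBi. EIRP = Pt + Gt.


EIRP = Pt + Gt = 20.340 + 26.440 = 46.78 dBm

46.78 dBm


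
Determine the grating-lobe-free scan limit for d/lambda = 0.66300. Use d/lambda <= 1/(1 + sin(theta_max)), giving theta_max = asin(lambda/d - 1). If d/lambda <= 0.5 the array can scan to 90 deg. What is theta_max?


lambda/d - 1 = 1/0.66300 - 1 = 0.5082956
theta_max = asin(0.5082956) = 30.55 deg

30.55 deg


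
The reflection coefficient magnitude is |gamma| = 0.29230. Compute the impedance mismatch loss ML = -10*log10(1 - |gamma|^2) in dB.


ML = -10 * log10(1 - 0.29230^2) = -10 * log10(0.91456071) = 0.3879 dB

0.3879 dB


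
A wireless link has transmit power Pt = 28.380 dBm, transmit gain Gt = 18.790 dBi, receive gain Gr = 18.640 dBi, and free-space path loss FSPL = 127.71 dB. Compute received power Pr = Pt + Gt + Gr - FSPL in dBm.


Pr = 28.380 + 18.790 + 18.640 - 127.71 = -61.90 dBm

-61.90 dBm


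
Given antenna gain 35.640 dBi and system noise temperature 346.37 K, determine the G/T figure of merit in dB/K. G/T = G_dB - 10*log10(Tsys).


G/T = 35.640 - 10*log10(346.37) = 35.640 - 25.39540 = 10.24 dB/K

10.24 dB/K


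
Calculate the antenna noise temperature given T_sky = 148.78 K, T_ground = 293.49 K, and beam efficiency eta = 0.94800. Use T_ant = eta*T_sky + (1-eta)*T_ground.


T_ant = 0.94800 * 148.78 + (1 - 0.94800) * 293.49 = 156.3 K

156.3 K


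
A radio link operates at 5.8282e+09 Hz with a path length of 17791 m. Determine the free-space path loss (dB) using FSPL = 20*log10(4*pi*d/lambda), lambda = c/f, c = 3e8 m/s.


lambda = c / f = 3.0000e+08 / 5.8282e+09 = 0.05147387 m
FSPL = 20 * log10(4*pi*17791/0.05147387) = 132.8 dB

132.8 dB


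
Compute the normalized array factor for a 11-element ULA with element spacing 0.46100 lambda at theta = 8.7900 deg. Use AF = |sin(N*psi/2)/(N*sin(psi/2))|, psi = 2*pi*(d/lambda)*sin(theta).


psi = 2*pi*0.46100*sin(8.7900 deg) = 0.4426313 rad
AF = |sin(11*0.4426313/2) / (11*sin(0.4426313/2))| = 0.2690

0.2690


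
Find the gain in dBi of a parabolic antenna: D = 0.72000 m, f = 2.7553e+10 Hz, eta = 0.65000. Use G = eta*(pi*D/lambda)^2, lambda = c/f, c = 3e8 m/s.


lambda = c / f = 3.0000e+08 / 2.7553e+10 = 0.01088811 m
G_linear = 0.65000 * (pi * 0.72000 / 0.01088811)^2 = 28052.60
G_dBi = 10 * log10(28052.60) = 44.48 dBi

44.48 dBi


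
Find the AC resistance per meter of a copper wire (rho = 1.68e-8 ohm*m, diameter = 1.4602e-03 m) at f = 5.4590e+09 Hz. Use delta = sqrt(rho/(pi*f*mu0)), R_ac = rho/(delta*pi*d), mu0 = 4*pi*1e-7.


delta = sqrt(1.68e-8 / (pi * 5.4590e+09 * 4*pi*1e-7)) = 8.829136e-07 m
R_ac = 1.68e-8 / (8.829136e-07 * pi * 1.4602e-03) = 4.148 ohm/m

4.148 ohm/m


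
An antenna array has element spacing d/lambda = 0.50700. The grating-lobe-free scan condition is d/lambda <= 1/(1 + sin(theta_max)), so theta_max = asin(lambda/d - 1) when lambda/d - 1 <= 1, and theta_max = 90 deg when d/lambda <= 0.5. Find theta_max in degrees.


lambda/d - 1 = 1/0.50700 - 1 = 0.9723866
theta_max = asin(0.9723866) = 76.50 deg

76.50 deg


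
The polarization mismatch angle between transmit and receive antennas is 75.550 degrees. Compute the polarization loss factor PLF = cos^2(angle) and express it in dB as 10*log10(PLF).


PLF_linear = cos^2(75.550 deg) = 0.06226774
PLF_dB = 10 * log10(0.06226774) = -12.06 dB

-12.06 dB


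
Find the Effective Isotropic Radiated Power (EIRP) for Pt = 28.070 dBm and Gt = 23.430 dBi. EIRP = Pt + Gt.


EIRP = Pt + Gt = 28.070 + 23.430 = 51.50 dBm

51.50 dBm


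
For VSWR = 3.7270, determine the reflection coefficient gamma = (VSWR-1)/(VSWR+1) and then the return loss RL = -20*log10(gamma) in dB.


gamma = (3.7270 - 1) / (3.7270 + 1) = 0.5768987
RL = -20 * log10(0.5768987) = 4.778 dB

4.778 dB


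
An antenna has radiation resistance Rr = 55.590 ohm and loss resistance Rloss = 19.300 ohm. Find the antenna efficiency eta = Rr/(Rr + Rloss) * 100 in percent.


eta = 55.590 / (55.590 + 19.300) * 100 = 74.23%

74.23%


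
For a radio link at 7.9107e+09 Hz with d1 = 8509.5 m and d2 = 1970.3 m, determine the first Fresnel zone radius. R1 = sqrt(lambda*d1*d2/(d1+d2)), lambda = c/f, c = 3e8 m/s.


lambda = c / f = 3.0000e+08 / 7.9107e+09 = 0.03792332 m
R1 = sqrt(0.03792332 * 8509.5 * 1970.3 / (8509.5 + 1970.3)) = 7.789 m

7.789 m


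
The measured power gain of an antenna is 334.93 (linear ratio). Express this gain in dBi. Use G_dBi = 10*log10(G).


G_dBi = 10 * log10(334.93) = 25.25 dBi

25.25 dBi


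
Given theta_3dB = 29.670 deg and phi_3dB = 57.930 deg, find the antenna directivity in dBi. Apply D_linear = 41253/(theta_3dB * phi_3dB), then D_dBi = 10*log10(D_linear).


D_linear = 41253 / (29.670 * 57.930) = 24.00128
D_dBi = 10 * log10(24.00128) = 13.80 dBi

13.80 dBi


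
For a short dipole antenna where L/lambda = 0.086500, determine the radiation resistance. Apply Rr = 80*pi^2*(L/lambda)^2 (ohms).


Rr = 80 * pi^2 * (0.086500)^2 = 80 * 9.869604 * 7.482250e-03 = 5.908 ohm

5.908 ohm


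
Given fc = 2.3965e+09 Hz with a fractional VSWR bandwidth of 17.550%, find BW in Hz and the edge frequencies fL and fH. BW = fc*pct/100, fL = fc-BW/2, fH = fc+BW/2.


BW = 2.3965e+09 * 17.550/100 = 4.205858e+08 Hz
fL = 2.3965e+09 - 4.205858e+08/2 = 2.186e+09 Hz
fH = 2.3965e+09 + 4.205858e+08/2 = 2.607e+09 Hz

BW=4.206e+08 Hz, fL=2.186e+09 Hz, fH=2.607e+09 Hz


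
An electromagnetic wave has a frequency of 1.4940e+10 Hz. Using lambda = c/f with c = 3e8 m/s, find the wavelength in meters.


lambda = c / f = 3.0000e+08 / 1.4940e+10 = 0.02008 m

0.02008 m


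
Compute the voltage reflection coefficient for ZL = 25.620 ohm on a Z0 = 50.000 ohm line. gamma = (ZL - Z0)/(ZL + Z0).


gamma = (25.620 - 50.000) / (25.620 + 50.000) = -0.3224

-0.3224


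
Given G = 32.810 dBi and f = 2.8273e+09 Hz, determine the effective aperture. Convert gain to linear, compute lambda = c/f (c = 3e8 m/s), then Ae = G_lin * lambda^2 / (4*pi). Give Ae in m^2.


lambda = c / f = 3.0000e+08 / 2.8273e+09 = 0.1061083 m
G_linear = 10^(32.810/10) = 1909.853
Ae = G_linear * lambda^2 / (4*pi) = 1909.853 * 0.1061083^2 / (4*pi) = 1.711 m^2

1.711 m^2


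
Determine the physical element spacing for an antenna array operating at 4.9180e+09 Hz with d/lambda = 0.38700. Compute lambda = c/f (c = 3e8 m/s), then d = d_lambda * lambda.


lambda = c / f = 3.0000e+08 / 4.9180e+09 = 0.06100041 m
d = 0.38700 * 0.06100041 = 0.02361 m

0.02361 m


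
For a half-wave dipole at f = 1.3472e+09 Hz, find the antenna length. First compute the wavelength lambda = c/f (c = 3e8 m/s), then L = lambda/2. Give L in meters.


lambda = c / f = 3.0000e+08 / 1.3472e+09 = 0.2226841 m
L = lambda / 2 = 0.2226841 / 2 = 0.1113 m

0.1113 m


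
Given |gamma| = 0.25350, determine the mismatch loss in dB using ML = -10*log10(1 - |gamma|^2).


ML = -10 * log10(1 - 0.25350^2) = -10 * log10(0.93573775) = 0.2885 dB

0.2885 dB


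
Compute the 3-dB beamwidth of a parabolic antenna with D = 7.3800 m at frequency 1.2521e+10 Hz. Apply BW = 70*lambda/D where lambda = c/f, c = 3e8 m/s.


lambda = c / f = 3.0000e+08 / 1.2521e+10 = 0.02395975 m
BW = 70 * 0.02395975 / 7.3800 = 0.2273 deg

0.2273 deg


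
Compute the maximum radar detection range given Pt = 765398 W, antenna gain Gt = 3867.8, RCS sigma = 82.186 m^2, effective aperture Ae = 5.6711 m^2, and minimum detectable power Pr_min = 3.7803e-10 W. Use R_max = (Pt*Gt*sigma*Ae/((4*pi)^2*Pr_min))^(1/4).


R^4 = 765398*3867.8*82.186*5.6711 / ((4*pi)^2 * 3.7803e-10) = 2.311375e+19
R_max = 2.311375e+19^0.25 = 69337 m

69337 m


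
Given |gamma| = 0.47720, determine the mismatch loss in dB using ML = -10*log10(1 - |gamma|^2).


ML = -10 * log10(1 - 0.47720^2) = -10 * log10(0.77228016) = 1.122 dB

1.122 dB


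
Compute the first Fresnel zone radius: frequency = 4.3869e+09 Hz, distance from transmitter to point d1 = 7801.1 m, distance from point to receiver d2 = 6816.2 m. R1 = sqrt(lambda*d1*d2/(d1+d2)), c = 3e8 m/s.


lambda = c / f = 3.0000e+08 / 4.3869e+09 = 0.06838542 m
R1 = sqrt(0.06838542 * 7801.1 * 6816.2 / (7801.1 + 6816.2)) = 15.77 m

15.77 m


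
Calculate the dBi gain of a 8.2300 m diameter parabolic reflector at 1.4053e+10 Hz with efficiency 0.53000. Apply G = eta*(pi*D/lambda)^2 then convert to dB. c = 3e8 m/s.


lambda = c / f = 3.0000e+08 / 1.4053e+10 = 0.02134775 m
G_linear = 0.53000 * (pi * 8.2300 / 0.02134775)^2 = 777447.5
G_dBi = 10 * log10(777447.5) = 58.91 dBi

58.91 dBi
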